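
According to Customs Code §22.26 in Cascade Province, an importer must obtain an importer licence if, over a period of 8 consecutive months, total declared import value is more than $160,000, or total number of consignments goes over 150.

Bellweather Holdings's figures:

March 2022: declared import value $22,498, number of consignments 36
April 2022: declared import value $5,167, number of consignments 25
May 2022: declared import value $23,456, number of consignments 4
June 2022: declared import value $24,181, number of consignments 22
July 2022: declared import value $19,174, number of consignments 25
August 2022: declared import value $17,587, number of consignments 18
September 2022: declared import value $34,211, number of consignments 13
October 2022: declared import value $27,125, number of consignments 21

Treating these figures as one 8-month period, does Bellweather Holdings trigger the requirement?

Total declared import value: $22,498 + $5,167 + $23,456 + $24,181 + $19,174 + $17,587 + $34,211 + $27,125 = $173,399 (> $160,000).
Total number of consignments: 36 + 25 + 4 + 22 + 25 + 18 + 13 + 21 = 164 (> 150).
The test is 'or': at least one threshold is exceeded.

Yes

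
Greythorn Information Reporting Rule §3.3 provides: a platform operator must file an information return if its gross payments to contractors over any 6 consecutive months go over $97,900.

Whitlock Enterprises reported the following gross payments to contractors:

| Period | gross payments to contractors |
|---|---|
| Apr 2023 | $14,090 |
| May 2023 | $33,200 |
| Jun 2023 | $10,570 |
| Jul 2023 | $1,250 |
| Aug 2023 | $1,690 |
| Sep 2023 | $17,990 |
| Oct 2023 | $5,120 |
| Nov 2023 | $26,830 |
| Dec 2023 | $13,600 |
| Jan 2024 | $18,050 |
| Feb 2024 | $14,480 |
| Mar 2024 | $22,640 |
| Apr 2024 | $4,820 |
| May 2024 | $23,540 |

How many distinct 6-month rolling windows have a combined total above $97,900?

Apr 2023–Sep 2023: $14,090 + $33,200 + $10,570 + $1,250 + $1,690 + $17,990 = $78,790 (under)
May 2023–Oct 2023: $33,200 + $10,570 + $1,250 + $1,690 + $17,990 + $5,120 = $69,820 (under)
Jun 2023–Nov 2023: $10,570 + $1,250 + $1,690 + $17,990 + $5,120 + $26,830 = $63,450 (under)
Jul 2023–Dec 2023: $1,250 + $1,690 + $17,990 + $5,120 + $26,830 + $13,600 = $66,480 (under)
Aug 2023–Jan 2024: $1,690 + $17,990 + $5,120 + $26,830 + $13,600 + $18,050 = $83,280 (under)
Sep 2023–Feb 2024: $17,990 + $5,120 + $26,830 + $13,600 + $18,050 + $14,480 = $96,070 (under)
Oct 2023–Mar 2024: $5,120 + $26,830 + $13,600 + $18,050 + $14,480 + $22,640 = $100,720 (over)
Nov 2023–Apr 2024: $26,830 + $13,600 + $18,050 + $14,480 + $22,640 + $4,820 = $100,420 (over)
Dec 2023–May 2024: $13,600 + $18,050 + $14,480 + $22,640 + $4,820 + $23,540 = $97,130 (under)
2 windows exceed the threshold.

2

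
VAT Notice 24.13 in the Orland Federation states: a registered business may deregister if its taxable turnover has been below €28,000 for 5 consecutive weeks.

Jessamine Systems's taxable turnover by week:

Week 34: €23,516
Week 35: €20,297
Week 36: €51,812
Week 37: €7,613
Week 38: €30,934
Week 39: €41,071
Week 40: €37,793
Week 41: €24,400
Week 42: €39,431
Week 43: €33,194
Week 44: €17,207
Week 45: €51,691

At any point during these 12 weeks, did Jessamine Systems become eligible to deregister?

Weeks below €28,000: Week 34, Week 35, Week 37, Week 41, Week 44.
Longest run of consecutive weeks below the threshold: 2.
2 < 5, so Jessamine Systems never became eligible.

No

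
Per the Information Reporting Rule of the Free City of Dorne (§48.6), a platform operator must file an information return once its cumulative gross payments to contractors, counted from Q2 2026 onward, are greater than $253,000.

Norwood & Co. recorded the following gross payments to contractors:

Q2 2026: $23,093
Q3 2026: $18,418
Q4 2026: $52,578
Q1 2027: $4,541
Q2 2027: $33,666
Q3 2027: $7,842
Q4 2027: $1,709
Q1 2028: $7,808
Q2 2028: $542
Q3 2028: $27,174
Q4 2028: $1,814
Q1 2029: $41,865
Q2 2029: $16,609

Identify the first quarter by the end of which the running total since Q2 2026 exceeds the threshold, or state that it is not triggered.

Not triggered

Through Q2 2026: $23,093
Through Q3 2026: $41,511
Through Q4 2026: $94,089
Through Q1 2027: $98,630
Through Q2 2027: $132,296
Through Q3 2027: $140,138
Through Q4 2027: $141,847
Through Q1 2028: $149,655
Through Q2 2028: $150,197
Through Q3 2028: $177,371
Through Q4 2028: $179,185
Through Q1 2029: $221,050
Through Q2 2029: $237,659
Final cumulative total $237,659 ≤ $253,000; the threshold is never exceeded.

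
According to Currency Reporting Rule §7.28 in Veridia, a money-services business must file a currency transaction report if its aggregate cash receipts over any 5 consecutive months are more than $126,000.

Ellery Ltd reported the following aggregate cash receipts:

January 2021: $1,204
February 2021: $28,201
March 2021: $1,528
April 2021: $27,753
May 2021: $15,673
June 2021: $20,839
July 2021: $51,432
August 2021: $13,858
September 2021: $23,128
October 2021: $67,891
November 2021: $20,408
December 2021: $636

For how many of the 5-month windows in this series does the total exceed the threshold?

January 2021–May 2021: $1,204 + $28,201 + $1,528 + $27,753 + $15,673 = $74,359 (under)
February 2021–June 2021: $28,201 + $1,528 + $27,753 + $15,673 + $20,839 = $93,994 (under)
March 2021–July 2021: $1,528 + $27,753 + $15,673 + $20,839 + $51,432 = $117,225 (under)
April 2021–August 2021: $27,753 + $15,673 + $20,839 + $51,432 + $13,858 = $129,555 (over)
May 2021–September 2021: $15,673 + $20,839 + $51,432 + $13,858 + $23,128 = $124,930 (under)
June 2021–October 2021: $20,839 + $51,432 + $13,858 + $23,128 + $67,891 = $177,148 (over)
July 2021–November 2021: $51,432 + $13,858 + $23,128 + $67,891 + $20,408 = $176,717 (over)
August 2021–December 2021: $13,858 + $23,128 + $67,891 + $20,408 + $636 = $125,921 (under)
3 windows exceed the threshold.

3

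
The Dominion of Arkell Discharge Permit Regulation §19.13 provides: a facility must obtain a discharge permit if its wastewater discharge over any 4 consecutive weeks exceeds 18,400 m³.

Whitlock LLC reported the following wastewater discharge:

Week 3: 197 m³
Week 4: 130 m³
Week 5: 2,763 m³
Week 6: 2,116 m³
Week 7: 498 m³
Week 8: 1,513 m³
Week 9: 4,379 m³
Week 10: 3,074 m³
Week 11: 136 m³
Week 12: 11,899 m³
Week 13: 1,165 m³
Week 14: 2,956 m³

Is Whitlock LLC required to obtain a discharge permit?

Yes

Week 3–Week 6: 197 m³ + 130 m³ + 2,763 m³ + 2,116 m³ = 5,206 m³ (under)
Week 4–Week 7: 130 m³ + 2,763 m³ + 2,116 m³ + 498 m³ = 5,507 m³ (under)
Week 5–Week 8: 2,763 m³ + 2,116 m³ + 498 m³ + 1,513 m³ = 6,890 m³ (under)
Week 6–Week 9: 2,116 m³ + 498 m³ + 1,513 m³ + 4,379 m³ = 8,506 m³ (under)
Week 7–Week 10: 498 m³ + 1,513 m³ + 4,379 m³ + 3,074 m³ = 9,464 m³ (under)
Week 8–Week 11: 1,513 m³ + 4,379 m³ + 3,074 m³ + 136 m³ = 9,102 m³ (under)
Week 9–Week 12: 4,379 m³ + 3,074 m³ + 136 m³ + 11,899 m³ = 19,488 m³ (over)
Week 10–Week 13: 3,074 m³ + 136 m³ + 11,899 m³ + 1,165 m³ = 16,274 m³ (under)
Week 11–Week 14: 136 m³ + 11,899 m³ + 1,165 m³ + 2,956 m³ = 16,156 m³ (under)
At least one window exceeds 18,400 m³.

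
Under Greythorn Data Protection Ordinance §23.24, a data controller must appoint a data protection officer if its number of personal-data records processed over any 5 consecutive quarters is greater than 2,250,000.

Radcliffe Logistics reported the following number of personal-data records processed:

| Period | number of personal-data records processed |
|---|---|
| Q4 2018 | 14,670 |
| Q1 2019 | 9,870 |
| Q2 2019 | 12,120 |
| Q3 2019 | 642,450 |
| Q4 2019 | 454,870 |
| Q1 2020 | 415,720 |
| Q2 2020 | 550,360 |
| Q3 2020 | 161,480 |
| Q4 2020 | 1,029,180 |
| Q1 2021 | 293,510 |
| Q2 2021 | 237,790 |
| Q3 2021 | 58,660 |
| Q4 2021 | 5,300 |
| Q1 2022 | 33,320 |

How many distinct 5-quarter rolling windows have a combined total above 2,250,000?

Q4 2018–Q4 2019: 14,670 + 9,870 + 12,120 + 642,450 + 454,870 = 1,133,980 (under)
Q1 2019–Q1 2020: 9,870 + 12,120 + 642,450 + 454,870 + 415,720 = 1,535,030 (under)
Q2 2019–Q2 2020: 12,120 + 642,450 + 454,870 + 415,720 + 550,360 = 2,075,520 (under)
Q3 2019–Q3 2020: 642,450 + 454,870 + 415,720 + 550,360 + 161,480 = 2,224,880 (under)
Q4 2019–Q4 2020: 454,870 + 415,720 + 550,360 + 161,480 + 1,029,180 = 2,611,610 (over)
Q1 2020–Q1 2021: 415,720 + 550,360 + 161,480 + 1,029,180 + 293,510 = 2,450,250 (over)
Q2 2020–Q2 2021: 550,360 + 161,480 + 1,029,180 + 293,510 + 237,790 = 2,272,320 (over)
Q3 2020–Q3 2021: 161,480 + 1,029,180 + 293,510 + 237,790 + 58,660 = 1,780,620 (under)
Q4 2020–Q4 2021: 1,029,180 + 293,510 + 237,790 + 58,660 + 5,300 = 1,624,440 (under)
Q1 2021–Q1 2022: 293,510 + 237,790 + 58,660 + 5,300 + 33,320 = 628,580 (under)
3 windows exceed the threshold.

3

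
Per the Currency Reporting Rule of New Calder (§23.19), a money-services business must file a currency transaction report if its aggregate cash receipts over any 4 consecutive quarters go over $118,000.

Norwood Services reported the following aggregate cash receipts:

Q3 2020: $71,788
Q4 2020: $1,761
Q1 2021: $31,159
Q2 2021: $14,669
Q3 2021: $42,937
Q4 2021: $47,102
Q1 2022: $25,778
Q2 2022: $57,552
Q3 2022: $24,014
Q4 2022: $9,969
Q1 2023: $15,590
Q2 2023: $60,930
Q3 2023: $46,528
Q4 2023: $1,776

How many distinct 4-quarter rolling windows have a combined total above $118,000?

7

Q3 2020–Q2 2021: $71,788 + $1,761 + $31,159 + $14,669 = $119,377 (over)
Q4 2020–Q3 2021: $1,761 + $31,159 + $14,669 + $42,937 = $90,526 (under)
Q1 2021–Q4 2021: $31,159 + $14,669 + $42,937 + $47,102 = $135,867 (over)
Q2 2021–Q1 2022: $14,669 + $42,937 + $47,102 + $25,778 = $130,486 (over)
Q3 2021–Q2 2022: $42,937 + $47,102 + $25,778 + $57,552 = $173,369 (over)
Q4 2021–Q3 2022: $47,102 + $25,778 + $57,552 + $24,014 = $154,446 (over)
Q1 2022–Q4 2022: $25,778 + $57,552 + $24,014 + $9,969 = $117,313 (under)
Q2 2022–Q1 2023: $57,552 + $24,014 + $9,969 + $15,590 = $107,125 (under)
Q3 2022–Q2 2023: $24,014 + $9,969 + $15,590 + $60,930 = $110,503 (under)
Q4 2022–Q3 2023: $9,969 + $15,590 + $60,930 + $46,528 = $133,017 (over)
Q1 2023–Q4 2023: $15,590 + $60,930 + $46,528 + $1,776 = $124,824 (over)
7 windows exceed the threshold.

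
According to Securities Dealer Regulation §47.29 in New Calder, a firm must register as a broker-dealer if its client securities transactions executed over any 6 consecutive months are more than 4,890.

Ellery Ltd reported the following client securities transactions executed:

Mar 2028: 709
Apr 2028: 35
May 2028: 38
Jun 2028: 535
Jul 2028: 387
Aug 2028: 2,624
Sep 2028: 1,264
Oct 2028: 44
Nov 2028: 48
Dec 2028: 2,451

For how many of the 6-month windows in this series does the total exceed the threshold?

3

Mar 2028–Aug 2028: 709 + 35 + 38 + 535 + 387 + 2,624 = 4,328 (under)
Apr 2028–Sep 2028: 35 + 38 + 535 + 387 + 2,624 + 1,264 = 4,883 (under)
May 2028–Oct 2028: 38 + 535 + 387 + 2,624 + 1,264 + 44 = 4,892 (over)
Jun 2028–Nov 2028: 535 + 387 + 2,624 + 1,264 + 44 + 48 = 4,902 (over)
Jul 2028–Dec 2028: 387 + 2,624 + 1,264 + 44 + 48 + 2,451 = 6,818 (over)
3 windows exceed the threshold.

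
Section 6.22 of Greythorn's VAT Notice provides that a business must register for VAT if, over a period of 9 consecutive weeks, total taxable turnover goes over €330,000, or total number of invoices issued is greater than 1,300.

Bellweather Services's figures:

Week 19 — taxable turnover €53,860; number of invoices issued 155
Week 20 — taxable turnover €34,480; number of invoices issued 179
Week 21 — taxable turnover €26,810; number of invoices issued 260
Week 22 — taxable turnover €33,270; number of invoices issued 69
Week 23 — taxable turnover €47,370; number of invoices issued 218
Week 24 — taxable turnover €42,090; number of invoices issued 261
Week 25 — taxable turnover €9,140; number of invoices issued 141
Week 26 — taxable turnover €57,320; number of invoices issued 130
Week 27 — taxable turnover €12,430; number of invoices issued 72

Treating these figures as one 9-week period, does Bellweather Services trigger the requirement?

Yes

Total taxable turnover: €53,860 + €34,480 + €26,810 + €33,270 + €47,370 + €42,090 + €9,140 + €57,320 + €12,430 = €316,770 (≤ €330,000).
Total number of invoices issued: 155 + 179 + 260 + 69 + 218 + 261 + 141 + 130 + 72 = 1,485 (> 1,300).
The test is 'or': at least one threshold is exceeded.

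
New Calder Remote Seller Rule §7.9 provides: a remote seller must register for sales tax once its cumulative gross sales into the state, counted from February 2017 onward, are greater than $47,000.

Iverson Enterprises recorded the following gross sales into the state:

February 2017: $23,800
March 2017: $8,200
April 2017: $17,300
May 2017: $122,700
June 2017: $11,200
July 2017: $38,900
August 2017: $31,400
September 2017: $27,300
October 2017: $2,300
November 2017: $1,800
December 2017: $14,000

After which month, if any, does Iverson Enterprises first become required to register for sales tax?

April 2017

Through February 2017: $23,800
Through March 2017: $32,000
Through April 2017: $49,300 ← exceeds threshold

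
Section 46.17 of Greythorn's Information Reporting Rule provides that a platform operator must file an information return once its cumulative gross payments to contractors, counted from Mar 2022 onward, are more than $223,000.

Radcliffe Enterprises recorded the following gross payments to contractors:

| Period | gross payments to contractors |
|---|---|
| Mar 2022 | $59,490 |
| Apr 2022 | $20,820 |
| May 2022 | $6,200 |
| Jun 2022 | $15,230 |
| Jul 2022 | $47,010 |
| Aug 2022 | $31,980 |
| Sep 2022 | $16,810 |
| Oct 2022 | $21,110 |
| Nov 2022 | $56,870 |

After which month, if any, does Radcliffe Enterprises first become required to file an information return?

Nov 2022

Through Mar 2022: $59,490
Through Apr 2022: $80,310
Through May 2022: $86,510
Through Jun 2022: $101,740
Through Jul 2022: $148,750
Through Aug 2022: $180,730
Through Sep 2022: $197,540
Through Oct 2022: $218,650
Through Nov 2022: $275,520 ← exceeds threshold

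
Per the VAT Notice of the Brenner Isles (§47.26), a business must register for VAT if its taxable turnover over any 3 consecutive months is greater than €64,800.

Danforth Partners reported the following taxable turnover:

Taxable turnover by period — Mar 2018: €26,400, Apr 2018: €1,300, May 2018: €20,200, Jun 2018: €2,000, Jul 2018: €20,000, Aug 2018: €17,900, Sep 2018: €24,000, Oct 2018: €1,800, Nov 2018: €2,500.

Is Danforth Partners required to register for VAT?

No

Mar 2018–May 2018: €26,400 + €1,300 + €20,200 = €47,900 (under)
Apr 2018–Jun 2018: €1,300 + €20,200 + €2,000 = €23,500 (under)
May 2018–Jul 2018: €20,200 + €2,000 + €20,000 = €42,200 (under)
Jun 2018–Aug 2018: €2,000 + €20,000 + €17,900 = €39,900 (under)
Jul 2018–Sep 2018: €20,000 + €17,900 + €24,000 = €61,900 (under)
Aug 2018–Oct 2018: €17,900 + €24,000 + €1,800 = €43,700 (under)
Sep 2018–Nov 2018: €24,000 + €1,800 + €2,500 = €28,300 (under)
No window exceeds €64,800.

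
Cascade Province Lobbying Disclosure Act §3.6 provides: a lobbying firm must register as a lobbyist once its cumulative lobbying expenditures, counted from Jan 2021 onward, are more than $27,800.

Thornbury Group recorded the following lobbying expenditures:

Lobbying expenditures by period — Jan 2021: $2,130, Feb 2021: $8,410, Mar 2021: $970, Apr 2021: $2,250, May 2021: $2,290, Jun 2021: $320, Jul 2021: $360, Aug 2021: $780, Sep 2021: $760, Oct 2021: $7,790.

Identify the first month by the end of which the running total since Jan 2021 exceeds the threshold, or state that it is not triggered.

Through Jan 2021: $2,130
Through Feb 2021: $10,540
Through Mar 2021: $11,510
Through Apr 2021: $13,760
Through May 2021: $16,050
Through Jun 2021: $16,370
Through Jul 2021: $16,730
Through Aug 2021: $17,510
Through Sep 2021: $18,270
Through Oct 2021: $26,060
Final cumulative total $26,060 ≤ $27,800; the threshold is never exceeded.

Not triggered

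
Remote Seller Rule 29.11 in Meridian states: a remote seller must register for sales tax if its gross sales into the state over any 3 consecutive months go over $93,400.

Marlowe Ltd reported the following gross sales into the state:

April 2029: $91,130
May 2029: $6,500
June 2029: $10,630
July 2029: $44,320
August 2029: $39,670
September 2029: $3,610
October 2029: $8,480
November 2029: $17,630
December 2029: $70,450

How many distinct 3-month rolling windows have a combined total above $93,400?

3

April 2029–June 2029: $91,130 + $6,500 + $10,630 = $108,260 (over)
May 2029–July 2029: $6,500 + $10,630 + $44,320 = $61,450 (under)
June 2029–August 2029: $10,630 + $44,320 + $39,670 = $94,620 (over)
July 2029–September 2029: $44,320 + $39,670 + $3,610 = $87,600 (under)
August 2029–October 2029: $39,670 + $3,610 + $8,480 = $51,760 (under)
September 2029–November 2029: $3,610 + $8,480 + $17,630 = $29,720 (under)
October 2029–December 2029: $8,480 + $17,630 + $70,450 = $96,560 (over)
3 windows exceed the threshold.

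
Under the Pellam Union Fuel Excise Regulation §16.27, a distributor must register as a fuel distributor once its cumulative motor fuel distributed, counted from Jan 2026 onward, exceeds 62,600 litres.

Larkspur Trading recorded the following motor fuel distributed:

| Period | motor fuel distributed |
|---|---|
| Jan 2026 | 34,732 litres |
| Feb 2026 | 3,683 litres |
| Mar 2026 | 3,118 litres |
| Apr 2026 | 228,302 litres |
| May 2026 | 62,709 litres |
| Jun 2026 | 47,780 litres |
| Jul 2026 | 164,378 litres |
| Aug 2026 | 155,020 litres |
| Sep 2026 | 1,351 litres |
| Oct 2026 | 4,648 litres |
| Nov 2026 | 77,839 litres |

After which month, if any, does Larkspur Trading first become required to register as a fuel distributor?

Through Jan 2026: 34,732 litres
Through Feb 2026: 38,415 litres
Through Mar 2026: 41,533 litres
Through Apr 2026: 269,835 litres ← exceeds threshold

Apr 2026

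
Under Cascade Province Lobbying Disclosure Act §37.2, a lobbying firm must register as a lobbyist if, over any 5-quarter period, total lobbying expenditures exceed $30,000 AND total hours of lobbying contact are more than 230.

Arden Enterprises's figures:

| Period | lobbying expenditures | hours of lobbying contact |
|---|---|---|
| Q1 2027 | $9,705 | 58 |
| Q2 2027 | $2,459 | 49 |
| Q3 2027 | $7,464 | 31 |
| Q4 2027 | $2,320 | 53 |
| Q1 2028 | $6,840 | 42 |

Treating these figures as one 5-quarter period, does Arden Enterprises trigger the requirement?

Total lobbying expenditures: $9,705 + $2,459 + $7,464 + $2,320 + $6,840 = $28,788 (≤ $30,000).
Total hours of lobbying contact: 58 + 49 + 31 + 53 + 42 = 233 (> 230).
The test is 'and': the rule requires both, and at least one is not exceeded.

No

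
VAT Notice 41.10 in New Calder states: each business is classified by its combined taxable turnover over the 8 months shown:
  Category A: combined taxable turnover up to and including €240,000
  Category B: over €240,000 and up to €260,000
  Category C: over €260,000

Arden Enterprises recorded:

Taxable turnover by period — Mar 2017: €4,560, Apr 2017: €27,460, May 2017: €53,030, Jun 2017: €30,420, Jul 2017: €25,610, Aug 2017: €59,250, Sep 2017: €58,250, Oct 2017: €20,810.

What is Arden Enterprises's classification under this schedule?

Category C

Combined taxable turnover: €4,560 + €27,460 + €53,030 + €30,420 + €25,610 + €59,250 + €58,250 + €20,810 = €279,390.
€279,390 > €260,000, so Category C applies.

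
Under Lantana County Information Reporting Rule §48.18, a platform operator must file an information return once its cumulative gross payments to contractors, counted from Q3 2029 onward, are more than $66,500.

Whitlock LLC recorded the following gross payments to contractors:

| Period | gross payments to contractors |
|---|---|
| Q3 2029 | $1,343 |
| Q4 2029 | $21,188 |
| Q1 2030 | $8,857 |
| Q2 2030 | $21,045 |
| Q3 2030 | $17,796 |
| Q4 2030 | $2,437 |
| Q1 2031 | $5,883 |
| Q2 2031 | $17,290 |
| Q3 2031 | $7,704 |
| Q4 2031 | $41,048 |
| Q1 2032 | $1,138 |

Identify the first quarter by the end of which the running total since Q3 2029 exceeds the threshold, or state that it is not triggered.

Q3 2030

Through Q3 2029: $1,343
Through Q4 2029: $22,531
Through Q1 2030: $31,388
Through Q2 2030: $52,433
Through Q3 2030: $70,229 ← exceeds threshold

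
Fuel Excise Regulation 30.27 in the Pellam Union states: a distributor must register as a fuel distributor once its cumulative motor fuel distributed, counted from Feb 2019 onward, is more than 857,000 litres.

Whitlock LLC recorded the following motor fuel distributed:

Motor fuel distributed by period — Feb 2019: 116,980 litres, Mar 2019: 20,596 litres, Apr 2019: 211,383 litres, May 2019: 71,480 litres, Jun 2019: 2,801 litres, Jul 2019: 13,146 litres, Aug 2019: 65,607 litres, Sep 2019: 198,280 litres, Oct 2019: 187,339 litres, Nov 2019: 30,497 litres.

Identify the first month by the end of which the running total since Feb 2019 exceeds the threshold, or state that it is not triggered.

Oct 2019

Through Feb 2019: 116,980 litres
Through Mar 2019: 137,576 litres
Through Apr 2019: 348,959 litres
Through May 2019: 420,439 litres
Through Jun 2019: 423,240 litres
Through Jul 2019: 436,386 litres
Through Aug 2019: 501,993 litres
Through Sep 2019: 700,273 litres
Through Oct 2019: 887,612 litres ← exceeds threshold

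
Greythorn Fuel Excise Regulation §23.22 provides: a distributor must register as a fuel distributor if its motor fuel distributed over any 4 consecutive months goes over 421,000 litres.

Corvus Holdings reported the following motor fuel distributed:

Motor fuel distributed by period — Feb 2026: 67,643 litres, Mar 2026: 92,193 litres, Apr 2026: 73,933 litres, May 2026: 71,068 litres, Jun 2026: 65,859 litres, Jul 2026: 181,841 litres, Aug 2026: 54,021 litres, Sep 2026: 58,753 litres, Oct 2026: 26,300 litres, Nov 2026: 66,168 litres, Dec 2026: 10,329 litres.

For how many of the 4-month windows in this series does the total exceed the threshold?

Feb 2026–May 2026: 67,643 litres + 92,193 litres + 73,933 litres + 71,068 litres = 304,837 litres (under)
Mar 2026–Jun 2026: 92,193 litres + 73,933 litres + 71,068 litres + 65,859 litres = 303,053 litres (under)
Apr 2026–Jul 2026: 73,933 litres + 71,068 litres + 65,859 litres + 181,841 litres = 392,701 litres (under)
May 2026–Aug 2026: 71,068 litres + 65,859 litres + 181,841 litres + 54,021 litres = 372,789 litres (under)
Jun 2026–Sep 2026: 65,859 litres + 181,841 litres + 54,021 litres + 58,753 litres = 360,474 litres (under)
Jul 2026–Oct 2026: 181,841 litres + 54,021 litres + 58,753 litres + 26,300 litres = 320,915 litres (under)
Aug 2026–Nov 2026: 54,021 litres + 58,753 litres + 26,300 litres + 66,168 litres = 205,242 litres (under)
Sep 2026–Dec 2026: 58,753 litres + 26,300 litres + 66,168 litres + 10,329 litres = 161,550 litres (under)
0 windows exceed the threshold.

0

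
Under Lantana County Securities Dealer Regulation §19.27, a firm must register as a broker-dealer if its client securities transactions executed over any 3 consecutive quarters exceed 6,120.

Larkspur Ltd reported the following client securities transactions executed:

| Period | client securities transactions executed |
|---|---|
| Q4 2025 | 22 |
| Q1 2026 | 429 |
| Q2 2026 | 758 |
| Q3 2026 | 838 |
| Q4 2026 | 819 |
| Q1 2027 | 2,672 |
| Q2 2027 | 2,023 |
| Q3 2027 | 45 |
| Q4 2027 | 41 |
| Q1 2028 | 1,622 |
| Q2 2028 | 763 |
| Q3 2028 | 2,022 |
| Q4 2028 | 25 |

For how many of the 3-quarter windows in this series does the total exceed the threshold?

Q4 2025–Q2 2026: 22 + 429 + 758 = 1,209 (under)
Q1 2026–Q3 2026: 429 + 758 + 838 = 2,025 (under)
Q2 2026–Q4 2026: 758 + 838 + 819 = 2,415 (under)
Q3 2026–Q1 2027: 838 + 819 + 2,672 = 4,329 (under)
Q4 2026–Q2 2027: 819 + 2,672 + 2,023 = 5,514 (under)
Q1 2027–Q3 2027: 2,672 + 2,023 + 45 = 4,740 (under)
Q2 2027–Q4 2027: 2,023 + 45 + 41 = 2,109 (under)
Q3 2027–Q1 2028: 45 + 41 + 1,622 = 1,708 (under)
Q4 2027–Q2 2028: 41 + 1,622 + 763 = 2,426 (under)
Q1 2028–Q3 2028: 1,622 + 763 + 2,022 = 4,407 (under)
Q2 2028–Q4 2028: 763 + 2,022 + 25 = 2,810 (under)
0 windows exceed the threshold.

0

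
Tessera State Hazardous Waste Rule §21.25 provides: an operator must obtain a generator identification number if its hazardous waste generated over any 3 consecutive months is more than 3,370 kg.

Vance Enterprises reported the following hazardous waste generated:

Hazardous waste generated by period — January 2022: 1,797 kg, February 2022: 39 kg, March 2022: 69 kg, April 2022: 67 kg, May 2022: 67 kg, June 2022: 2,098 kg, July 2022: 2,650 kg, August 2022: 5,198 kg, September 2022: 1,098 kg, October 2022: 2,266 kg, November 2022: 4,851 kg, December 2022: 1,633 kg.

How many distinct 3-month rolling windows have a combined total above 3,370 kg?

6

January 2022–March 2022: 1,797 kg + 39 kg + 69 kg = 1,905 kg (under)
February 2022–April 2022: 39 kg + 69 kg + 67 kg = 175 kg (under)
March 2022–May 2022: 69 kg + 67 kg + 67 kg = 203 kg (under)
April 2022–June 2022: 67 kg + 67 kg + 2,098 kg = 2,232 kg (under)
May 2022–July 2022: 67 kg + 2,098 kg + 2,650 kg = 4,815 kg (over)
June 2022–August 2022: 2,098 kg + 2,650 kg + 5,198 kg = 9,946 kg (over)
July 2022–September 2022: 2,650 kg + 5,198 kg + 1,098 kg = 8,946 kg (over)
August 2022–October 2022: 5,198 kg + 1,098 kg + 2,266 kg = 8,562 kg (over)
September 2022–November 2022: 1,098 kg + 2,266 kg + 4,851 kg = 8,215 kg (over)
October 2022–December 2022: 2,266 kg + 4,851 kg + 1,633 kg = 8,750 kg (over)
6 windows exceed the threshold.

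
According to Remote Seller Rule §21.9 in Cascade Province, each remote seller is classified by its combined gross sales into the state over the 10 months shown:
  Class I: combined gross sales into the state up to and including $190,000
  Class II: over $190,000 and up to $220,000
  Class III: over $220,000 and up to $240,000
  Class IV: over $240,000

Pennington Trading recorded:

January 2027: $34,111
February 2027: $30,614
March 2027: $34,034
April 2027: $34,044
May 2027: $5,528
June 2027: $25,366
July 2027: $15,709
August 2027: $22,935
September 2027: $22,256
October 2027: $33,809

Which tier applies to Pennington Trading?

Class IV

Combined gross sales into the state: $34,111 + $30,614 + $34,034 + $34,044 + $5,528 + $25,366 + $15,709 + $22,935 + $22,256 + $33,809 = $258,406.
$258,406 > $240,000, so Class IV applies.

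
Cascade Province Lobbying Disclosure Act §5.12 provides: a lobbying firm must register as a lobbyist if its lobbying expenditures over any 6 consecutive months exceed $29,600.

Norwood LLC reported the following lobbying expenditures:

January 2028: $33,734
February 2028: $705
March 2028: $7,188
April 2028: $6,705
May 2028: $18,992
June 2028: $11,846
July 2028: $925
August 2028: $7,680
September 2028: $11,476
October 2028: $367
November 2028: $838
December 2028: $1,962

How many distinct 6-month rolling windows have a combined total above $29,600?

6

January 2028–June 2028: $33,734 + $705 + $7,188 + $6,705 + $18,992 + $11,846 = $79,170 (over)
February 2028–July 2028: $705 + $7,188 + $6,705 + $18,992 + $11,846 + $925 = $46,361 (over)
March 2028–August 2028: $7,188 + $6,705 + $18,992 + $11,846 + $925 + $7,680 = $53,336 (over)
April 2028–September 2028: $6,705 + $18,992 + $11,846 + $925 + $7,680 + $11,476 = $57,624 (over)
May 2028–October 2028: $18,992 + $11,846 + $925 + $7,680 + $11,476 + $367 = $51,286 (over)
June 2028–November 2028: $11,846 + $925 + $7,680 + $11,476 + $367 + $838 = $33,132 (over)
July 2028–December 2028: $925 + $7,680 + $11,476 + $367 + $838 + $1,962 = $23,248 (under)
6 windows exceed the threshold.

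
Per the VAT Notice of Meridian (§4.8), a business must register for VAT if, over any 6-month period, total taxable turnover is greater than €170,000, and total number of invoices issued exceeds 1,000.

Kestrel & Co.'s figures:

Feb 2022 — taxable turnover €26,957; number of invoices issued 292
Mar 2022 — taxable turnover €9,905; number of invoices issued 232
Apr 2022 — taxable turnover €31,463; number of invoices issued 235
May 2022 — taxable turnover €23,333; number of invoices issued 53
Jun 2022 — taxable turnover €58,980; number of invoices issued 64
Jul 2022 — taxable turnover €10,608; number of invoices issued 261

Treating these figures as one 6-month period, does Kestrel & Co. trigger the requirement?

No

Total taxable turnover: €26,957 + €9,905 + €31,463 + €23,333 + €58,980 + €10,608 = €161,246 (≤ €170,000).
Total number of invoices issued: 292 + 232 + 235 + 53 + 64 + 261 = 1,137 (> 1,000).
The test is 'and': the rule requires both, and at least one is not exceeded.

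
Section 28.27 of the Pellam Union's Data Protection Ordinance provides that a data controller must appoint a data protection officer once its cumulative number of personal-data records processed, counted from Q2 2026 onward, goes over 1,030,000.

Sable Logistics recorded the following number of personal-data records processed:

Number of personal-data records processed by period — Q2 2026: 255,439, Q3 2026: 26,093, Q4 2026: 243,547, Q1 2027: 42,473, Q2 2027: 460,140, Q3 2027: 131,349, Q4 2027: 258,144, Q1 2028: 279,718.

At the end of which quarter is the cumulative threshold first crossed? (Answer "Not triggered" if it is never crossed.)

Through Q2 2026: 255,439
Through Q3 2026: 281,532
Through Q4 2026: 525,079
Through Q1 2027: 567,552
Through Q2 2027: 1,027,692
Through Q3 2027: 1,159,041 ← exceeds threshold

Q3 2027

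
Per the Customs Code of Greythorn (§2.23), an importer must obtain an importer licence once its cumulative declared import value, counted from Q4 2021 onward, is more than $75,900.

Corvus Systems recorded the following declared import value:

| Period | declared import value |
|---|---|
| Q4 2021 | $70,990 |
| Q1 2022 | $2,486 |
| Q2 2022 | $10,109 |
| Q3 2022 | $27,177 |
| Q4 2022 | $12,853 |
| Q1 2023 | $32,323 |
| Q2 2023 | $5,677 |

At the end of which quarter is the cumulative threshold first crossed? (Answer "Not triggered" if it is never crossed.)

Through Q4 2021: $70,990
Through Q1 2022: $73,476
Through Q2 2022: $83,585 ← exceeds threshold

Q2 2022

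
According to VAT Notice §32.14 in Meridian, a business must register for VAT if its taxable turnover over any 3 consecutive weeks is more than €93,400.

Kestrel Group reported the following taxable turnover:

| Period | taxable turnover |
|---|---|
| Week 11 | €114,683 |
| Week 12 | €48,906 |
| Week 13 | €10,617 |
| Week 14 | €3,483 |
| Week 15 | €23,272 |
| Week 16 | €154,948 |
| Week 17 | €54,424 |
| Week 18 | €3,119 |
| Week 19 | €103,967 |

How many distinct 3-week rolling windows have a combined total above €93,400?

Week 11–Week 13: €114,683 + €48,906 + €10,617 = €174,206 (over)
Week 12–Week 14: €48,906 + €10,617 + €3,483 = €63,006 (under)
Week 13–Week 15: €10,617 + €3,483 + €23,272 = €37,372 (under)
Week 14–Week 16: €3,483 + €23,272 + €154,948 = €181,703 (over)
Week 15–Week 17: €23,272 + €154,948 + €54,424 = €232,644 (over)
Week 16–Week 18: €154,948 + €54,424 + €3,119 = €212,491 (over)
Week 17–Week 19: €54,424 + €3,119 + €103,967 = €161,510 (over)
5 windows exceed the threshold.

5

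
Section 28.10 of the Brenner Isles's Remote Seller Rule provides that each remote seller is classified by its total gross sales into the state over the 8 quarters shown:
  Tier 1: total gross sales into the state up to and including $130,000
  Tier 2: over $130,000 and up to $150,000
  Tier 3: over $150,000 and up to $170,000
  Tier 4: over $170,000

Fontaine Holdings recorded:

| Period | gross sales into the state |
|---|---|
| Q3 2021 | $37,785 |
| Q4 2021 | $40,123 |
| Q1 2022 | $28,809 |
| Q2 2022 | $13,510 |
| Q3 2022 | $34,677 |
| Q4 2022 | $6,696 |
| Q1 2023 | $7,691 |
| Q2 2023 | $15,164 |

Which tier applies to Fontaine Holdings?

Total gross sales into the state: $37,785 + $40,123 + $28,809 + $13,510 + $34,677 + $6,696 + $7,691 + $15,164 = $184,455.
$184,455 > $170,000, so Tier 4 applies.

Tier 4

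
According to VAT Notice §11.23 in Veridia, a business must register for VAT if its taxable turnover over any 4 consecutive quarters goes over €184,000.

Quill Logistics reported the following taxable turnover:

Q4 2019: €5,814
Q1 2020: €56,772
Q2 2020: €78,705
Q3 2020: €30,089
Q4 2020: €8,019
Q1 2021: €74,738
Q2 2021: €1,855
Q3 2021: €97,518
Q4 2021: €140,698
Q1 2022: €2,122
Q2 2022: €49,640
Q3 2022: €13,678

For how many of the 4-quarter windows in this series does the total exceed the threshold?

5

Q4 2019–Q3 2020: €5,814 + €56,772 + €78,705 + €30,089 = €171,380 (under)
Q1 2020–Q4 2020: €56,772 + €78,705 + €30,089 + €8,019 = €173,585 (under)
Q2 2020–Q1 2021: €78,705 + €30,089 + €8,019 + €74,738 = €191,551 (over)
Q3 2020–Q2 2021: €30,089 + €8,019 + €74,738 + €1,855 = €114,701 (under)
Q4 2020–Q3 2021: €8,019 + €74,738 + €1,855 + €97,518 = €182,130 (under)
Q1 2021–Q4 2021: €74,738 + €1,855 + €97,518 + €140,698 = €314,809 (over)
Q2 2021–Q1 2022: €1,855 + €97,518 + €140,698 + €2,122 = €242,193 (over)
Q3 2021–Q2 2022: €97,518 + €140,698 + €2,122 + €49,640 = €289,978 (over)
Q4 2021–Q3 2022: €140,698 + €2,122 + €49,640 + €13,678 = €206,138 (over)
5 windows exceed the threshold.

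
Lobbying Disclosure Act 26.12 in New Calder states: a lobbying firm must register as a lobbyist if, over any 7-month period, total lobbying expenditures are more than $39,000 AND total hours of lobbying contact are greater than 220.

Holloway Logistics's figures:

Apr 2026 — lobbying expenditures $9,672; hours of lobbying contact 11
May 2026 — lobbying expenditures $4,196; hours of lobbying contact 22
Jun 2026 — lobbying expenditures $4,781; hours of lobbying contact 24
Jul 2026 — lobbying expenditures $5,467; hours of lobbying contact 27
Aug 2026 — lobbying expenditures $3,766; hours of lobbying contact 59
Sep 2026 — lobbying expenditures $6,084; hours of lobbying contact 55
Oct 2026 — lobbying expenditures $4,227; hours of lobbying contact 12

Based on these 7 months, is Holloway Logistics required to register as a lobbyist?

No

Total lobbying expenditures: $9,672 + $4,196 + $4,781 + $5,467 + $3,766 + $6,084 + $4,227 = $38,193 (≤ $39,000).
Total hours of lobbying contact: 11 + 22 + 24 + 27 + 59 + 55 + 12 = 210 (≤ 220).
The test is 'and': the rule requires both, and at least one is not exceeded.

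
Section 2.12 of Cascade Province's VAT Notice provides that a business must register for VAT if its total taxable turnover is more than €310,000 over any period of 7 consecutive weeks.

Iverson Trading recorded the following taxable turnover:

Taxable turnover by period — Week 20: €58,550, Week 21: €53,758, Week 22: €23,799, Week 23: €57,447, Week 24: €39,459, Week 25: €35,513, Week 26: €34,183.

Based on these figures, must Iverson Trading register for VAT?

Total taxable turnover: €58,550 + €53,758 + €23,799 + €57,447 + €39,459 + €35,513 + €34,183 = €302,709.
€302,709 ≤ €310,000, so the threshold is not exceeded.

No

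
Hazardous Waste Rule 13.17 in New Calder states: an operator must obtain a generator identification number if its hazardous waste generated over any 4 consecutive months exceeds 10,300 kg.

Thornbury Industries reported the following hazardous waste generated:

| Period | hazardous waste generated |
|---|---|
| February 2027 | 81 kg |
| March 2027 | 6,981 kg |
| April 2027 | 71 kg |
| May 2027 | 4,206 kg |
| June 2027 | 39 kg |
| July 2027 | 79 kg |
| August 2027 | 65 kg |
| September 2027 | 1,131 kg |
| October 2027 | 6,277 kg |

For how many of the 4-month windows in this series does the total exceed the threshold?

February 2027–May 2027: 81 kg + 6,981 kg + 71 kg + 4,206 kg = 11,339 kg (over)
March 2027–June 2027: 6,981 kg + 71 kg + 4,206 kg + 39 kg = 11,297 kg (over)
April 2027–July 2027: 71 kg + 4,206 kg + 39 kg + 79 kg = 4,395 kg (under)
May 2027–August 2027: 4,206 kg + 39 kg + 79 kg + 65 kg = 4,389 kg (under)
June 2027–September 2027: 39 kg + 79 kg + 65 kg + 1,131 kg = 1,314 kg (under)
July 2027–October 2027: 79 kg + 65 kg + 1,131 kg + 6,277 kg = 7,552 kg (under)
2 windows exceed the threshold.

2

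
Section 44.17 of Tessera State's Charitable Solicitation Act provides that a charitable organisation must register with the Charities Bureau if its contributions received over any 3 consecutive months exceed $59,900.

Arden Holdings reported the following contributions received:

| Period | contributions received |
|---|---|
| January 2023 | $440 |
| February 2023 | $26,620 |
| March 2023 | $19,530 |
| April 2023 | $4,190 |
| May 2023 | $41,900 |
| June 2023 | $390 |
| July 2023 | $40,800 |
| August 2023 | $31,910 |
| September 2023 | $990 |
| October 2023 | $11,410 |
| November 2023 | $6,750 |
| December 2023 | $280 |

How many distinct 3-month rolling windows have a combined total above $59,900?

January 2023–March 2023: $440 + $26,620 + $19,530 = $46,590 (under)
February 2023–April 2023: $26,620 + $19,530 + $4,190 = $50,340 (under)
March 2023–May 2023: $19,530 + $4,190 + $41,900 = $65,620 (over)
April 2023–June 2023: $4,190 + $41,900 + $390 = $46,480 (under)
May 2023–July 2023: $41,900 + $390 + $40,800 = $83,090 (over)
June 2023–August 2023: $390 + $40,800 + $31,910 = $73,100 (over)
July 2023–September 2023: $40,800 + $31,910 + $990 = $73,700 (over)
August 2023–October 2023: $31,910 + $990 + $11,410 = $44,310 (under)
September 2023–November 2023: $990 + $11,410 + $6,750 = $19,150 (under)
October 2023–December 2023: $11,410 + $6,750 + $280 = $18,440 (under)
4 windows exceed the threshold.

4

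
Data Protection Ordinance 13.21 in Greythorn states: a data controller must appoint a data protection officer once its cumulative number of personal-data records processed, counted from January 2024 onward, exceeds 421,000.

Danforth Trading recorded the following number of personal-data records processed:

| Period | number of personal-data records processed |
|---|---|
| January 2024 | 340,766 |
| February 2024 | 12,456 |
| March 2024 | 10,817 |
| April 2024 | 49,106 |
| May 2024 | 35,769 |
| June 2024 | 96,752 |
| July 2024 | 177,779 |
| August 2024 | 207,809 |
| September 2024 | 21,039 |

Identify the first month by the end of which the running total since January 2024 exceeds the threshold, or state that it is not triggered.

May 2024

Through January 2024: 340,766
Through February 2024: 353,222
Through March 2024: 364,039
Through April 2024: 413,145
Through May 2024: 448,914 ← exceeds threshold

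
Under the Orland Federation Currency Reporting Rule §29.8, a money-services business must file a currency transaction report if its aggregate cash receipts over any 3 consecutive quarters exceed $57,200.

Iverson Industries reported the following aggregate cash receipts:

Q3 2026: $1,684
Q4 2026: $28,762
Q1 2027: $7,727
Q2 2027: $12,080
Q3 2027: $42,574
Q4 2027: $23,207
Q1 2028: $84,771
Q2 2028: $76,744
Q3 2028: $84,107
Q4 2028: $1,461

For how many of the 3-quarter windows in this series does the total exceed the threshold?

6

Q3 2026–Q1 2027: $1,684 + $28,762 + $7,727 = $38,173 (under)
Q4 2026–Q2 2027: $28,762 + $7,727 + $12,080 = $48,569 (under)
Q1 2027–Q3 2027: $7,727 + $12,080 + $42,574 = $62,381 (over)
Q2 2027–Q4 2027: $12,080 + $42,574 + $23,207 = $77,861 (over)
Q3 2027–Q1 2028: $42,574 + $23,207 + $84,771 = $150,552 (over)
Q4 2027–Q2 2028: $23,207 + $84,771 + $76,744 = $184,722 (over)
Q1 2028–Q3 2028: $84,771 + $76,744 + $84,107 = $245,622 (over)
Q2 2028–Q4 2028: $76,744 + $84,107 + $1,461 = $162,312 (over)
6 windows exceed the threshold.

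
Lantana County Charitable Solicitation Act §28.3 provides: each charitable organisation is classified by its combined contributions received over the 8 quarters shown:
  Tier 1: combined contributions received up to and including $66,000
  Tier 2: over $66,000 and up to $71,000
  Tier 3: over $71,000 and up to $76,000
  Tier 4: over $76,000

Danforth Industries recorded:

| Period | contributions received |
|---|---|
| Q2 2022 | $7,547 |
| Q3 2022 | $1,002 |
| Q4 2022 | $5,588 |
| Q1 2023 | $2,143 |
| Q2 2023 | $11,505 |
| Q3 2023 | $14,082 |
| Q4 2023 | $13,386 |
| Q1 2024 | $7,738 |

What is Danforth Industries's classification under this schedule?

Tier 1

Combined contributions received: $7,547 + $1,002 + $5,588 + $2,143 + $11,505 + $14,082 + $13,386 + $7,738 = $62,991.
$62,991 ≤ $66,000, so Tier 1 applies.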